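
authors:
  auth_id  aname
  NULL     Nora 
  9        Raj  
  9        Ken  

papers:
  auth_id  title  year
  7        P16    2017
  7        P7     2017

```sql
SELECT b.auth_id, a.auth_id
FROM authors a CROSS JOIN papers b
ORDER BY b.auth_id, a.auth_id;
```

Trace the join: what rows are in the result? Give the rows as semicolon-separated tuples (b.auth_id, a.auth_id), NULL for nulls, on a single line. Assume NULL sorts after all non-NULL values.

CROSS JOIN pairs every row of `authors` with every row of `papers`: 3 × 2 = 6 rows.

(7, 9); (7, 9); (7, 9); (7, 9); (7, NULL); (7, NULL)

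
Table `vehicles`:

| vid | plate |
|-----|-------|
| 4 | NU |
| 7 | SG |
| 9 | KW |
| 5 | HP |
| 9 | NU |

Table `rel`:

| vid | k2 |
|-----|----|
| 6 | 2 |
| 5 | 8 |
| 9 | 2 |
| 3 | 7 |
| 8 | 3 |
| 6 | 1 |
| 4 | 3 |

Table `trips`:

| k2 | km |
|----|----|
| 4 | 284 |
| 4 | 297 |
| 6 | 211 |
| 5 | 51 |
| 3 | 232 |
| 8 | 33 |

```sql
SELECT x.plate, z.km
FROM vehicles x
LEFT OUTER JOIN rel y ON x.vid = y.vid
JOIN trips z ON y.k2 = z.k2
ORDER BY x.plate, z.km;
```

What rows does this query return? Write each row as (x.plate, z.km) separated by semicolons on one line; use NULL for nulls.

(HP, 33); (NU, 232)

Evaluate left to right. First `vehicles x LEFT JOIN rel y` on vid: 5 row(s).
Then INNER JOIN `trips z` on k2: keep only rows whose y.k2 appears in z.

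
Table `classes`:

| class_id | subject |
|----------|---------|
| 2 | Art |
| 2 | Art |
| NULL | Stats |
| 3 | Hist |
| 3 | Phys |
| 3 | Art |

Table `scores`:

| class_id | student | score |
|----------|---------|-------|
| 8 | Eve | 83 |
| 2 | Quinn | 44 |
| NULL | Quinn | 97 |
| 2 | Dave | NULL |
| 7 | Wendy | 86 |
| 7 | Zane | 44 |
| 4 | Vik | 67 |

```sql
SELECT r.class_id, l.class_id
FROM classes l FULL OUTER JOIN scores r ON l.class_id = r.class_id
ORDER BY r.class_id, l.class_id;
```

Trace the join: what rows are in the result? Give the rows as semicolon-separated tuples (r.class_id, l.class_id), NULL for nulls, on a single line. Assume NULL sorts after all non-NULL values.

(2, 2); (2, 2); (2, 2); (2, 2); (4, NULL); (7, NULL); (7, NULL); (8, NULL); (NULL, 3); (NULL, 3); (NULL, 3); (NULL, NULL); (NULL, NULL)

FULL OUTER JOIN keeps every row from both sides; unmatched rows get NULL for the other side's columns.
Matching on l.class_id = r.class_id. A NULL in a compared column never satisfies the condition.
- l[0] class_id=2 → 2 match(es) in r → 2 row(s).
- l[1] class_id=2 → 2 match(es) in r → 2 row(s).
- l[2] class_id=NULL → no match; kept with NULLs on the r side.
- l[3] class_id=3 → no match; kept with NULLs on the r side.
- l[4] class_id=3 → no match; kept with NULLs on the r side.
- l[5] class_id=3 → no match; kept with NULLs on the r side.
- plus 5 unmatched r row(s), each kept with NULL l columns.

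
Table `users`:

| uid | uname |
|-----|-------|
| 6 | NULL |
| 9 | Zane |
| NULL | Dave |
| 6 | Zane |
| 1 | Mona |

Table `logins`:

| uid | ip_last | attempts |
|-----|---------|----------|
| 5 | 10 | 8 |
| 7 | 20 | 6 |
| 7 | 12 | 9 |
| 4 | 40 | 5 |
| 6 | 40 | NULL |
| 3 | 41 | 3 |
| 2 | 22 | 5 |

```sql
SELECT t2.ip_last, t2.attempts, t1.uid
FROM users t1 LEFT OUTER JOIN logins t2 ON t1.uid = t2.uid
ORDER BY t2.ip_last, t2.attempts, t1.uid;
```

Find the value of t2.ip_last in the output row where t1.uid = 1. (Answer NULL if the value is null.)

LEFT JOIN keeps every row from `users`; unmatched rows get NULL for `logins`'s columns.
Matching on t1.uid = t2.uid. A NULL in a compared column never satisfies the condition.
Matched pairs: 2; unmatched t1 rows kept: 3.

NULL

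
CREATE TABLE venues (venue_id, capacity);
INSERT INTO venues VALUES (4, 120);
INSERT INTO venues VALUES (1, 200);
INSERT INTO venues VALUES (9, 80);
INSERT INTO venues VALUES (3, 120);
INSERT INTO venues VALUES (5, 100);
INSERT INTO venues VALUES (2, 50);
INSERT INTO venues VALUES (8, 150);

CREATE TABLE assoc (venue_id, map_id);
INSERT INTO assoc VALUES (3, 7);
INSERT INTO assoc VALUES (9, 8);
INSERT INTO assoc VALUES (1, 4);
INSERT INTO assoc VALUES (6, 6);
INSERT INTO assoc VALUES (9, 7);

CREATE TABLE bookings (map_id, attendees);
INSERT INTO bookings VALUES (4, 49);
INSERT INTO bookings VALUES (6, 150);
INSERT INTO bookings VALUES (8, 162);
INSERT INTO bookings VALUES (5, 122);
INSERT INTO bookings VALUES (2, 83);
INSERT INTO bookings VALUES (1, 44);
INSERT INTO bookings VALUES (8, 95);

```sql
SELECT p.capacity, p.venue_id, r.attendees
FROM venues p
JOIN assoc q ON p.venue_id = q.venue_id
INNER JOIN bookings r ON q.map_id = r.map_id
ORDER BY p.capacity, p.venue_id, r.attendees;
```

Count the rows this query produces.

3

Joins associate left-to-right: venues INNER JOIN assoc on venue_id gives 4 intermediate row(s).
Then INNER JOIN `bookings r` on map_id: keep only rows whose q.map_id appears in r.
Result: 3 row(s).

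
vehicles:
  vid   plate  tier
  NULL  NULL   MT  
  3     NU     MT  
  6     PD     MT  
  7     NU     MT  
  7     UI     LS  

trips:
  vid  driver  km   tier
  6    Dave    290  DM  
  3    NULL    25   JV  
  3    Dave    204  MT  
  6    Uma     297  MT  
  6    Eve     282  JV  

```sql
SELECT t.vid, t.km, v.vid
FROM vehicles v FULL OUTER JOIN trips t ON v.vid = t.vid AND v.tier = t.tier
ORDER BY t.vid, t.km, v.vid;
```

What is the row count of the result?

FULL OUTER JOIN keeps every row from both sides; unmatched rows get NULL for the other side's columns.
Matching on v.vid = t.vid AND v.tier = t.tier. A NULL in a compared column never satisfies the condition.
- vid=NULL, tier=MT: no t row matches, row kept with t columns NULL.
- vid=3, tier=MT: 1 matching t row(s), so 1 row(s) emitted.
- vid=6, tier=MT: 1 matching t row(s), so 1 row(s) emitted.
- vid=7, tier=MT: no t row matches, row kept with t columns NULL.
- vid=7, tier=LS: no t row matches, row kept with t columns NULL.
- 3 t row(s) had no v match → kept, v columns NULL.
Total: 2 matched + 6 padded = 8 rows.

8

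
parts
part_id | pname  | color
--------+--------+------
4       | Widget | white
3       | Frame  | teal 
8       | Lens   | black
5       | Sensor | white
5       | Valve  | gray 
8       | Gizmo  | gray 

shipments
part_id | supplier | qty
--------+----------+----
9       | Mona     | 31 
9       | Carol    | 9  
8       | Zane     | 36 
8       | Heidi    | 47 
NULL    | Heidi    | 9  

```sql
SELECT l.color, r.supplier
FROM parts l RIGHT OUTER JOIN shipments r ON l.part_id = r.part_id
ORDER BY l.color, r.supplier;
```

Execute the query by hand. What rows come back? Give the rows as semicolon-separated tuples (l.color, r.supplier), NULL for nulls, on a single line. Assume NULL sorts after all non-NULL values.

RIGHT JOIN keeps every row from `shipments`; unmatched rows get NULL for `parts`'s columns.
Matching on l.part_id = r.part_id. A NULL in a compared column never satisfies the condition.
Matched pairs: 4; unmatched r rows kept: 3.

(black, Heidi); (black, Zane); (gray, Heidi); (gray, Zane); (NULL, Carol); (NULL, Heidi); (NULL, Mona)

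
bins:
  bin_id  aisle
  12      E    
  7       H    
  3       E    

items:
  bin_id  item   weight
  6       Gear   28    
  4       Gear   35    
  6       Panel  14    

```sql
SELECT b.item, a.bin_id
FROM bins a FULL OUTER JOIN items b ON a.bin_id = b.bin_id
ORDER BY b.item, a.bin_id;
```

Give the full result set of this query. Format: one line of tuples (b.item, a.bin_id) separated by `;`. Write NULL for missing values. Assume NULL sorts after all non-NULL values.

FULL OUTER JOIN keeps every row from both sides; unmatched rows get NULL for the other side's columns.
Matching on a.bin_id = b.bin_id.
Matched pairs: 0; unmatched a rows kept: 3; unmatched b rows kept: 3.

(Gear, NULL); (Gear, NULL); (Panel, NULL); (NULL, 3); (NULL, 7); (NULL, 12)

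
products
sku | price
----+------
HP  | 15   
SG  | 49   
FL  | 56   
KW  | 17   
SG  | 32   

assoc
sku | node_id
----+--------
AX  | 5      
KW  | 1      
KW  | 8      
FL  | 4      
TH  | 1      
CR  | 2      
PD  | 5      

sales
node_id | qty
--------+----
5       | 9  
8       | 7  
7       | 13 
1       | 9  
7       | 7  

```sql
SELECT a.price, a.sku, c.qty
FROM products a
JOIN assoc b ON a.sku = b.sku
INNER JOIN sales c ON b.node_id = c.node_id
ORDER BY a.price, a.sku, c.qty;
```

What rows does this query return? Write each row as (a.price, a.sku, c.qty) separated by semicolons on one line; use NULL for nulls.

(17, KW, 7); (17, KW, 9)

Step 1 — a INNER JOIN b on sku → 3 row(s).
Then INNER JOIN `sales c` on node_id: keep only rows whose b.node_id appears in c.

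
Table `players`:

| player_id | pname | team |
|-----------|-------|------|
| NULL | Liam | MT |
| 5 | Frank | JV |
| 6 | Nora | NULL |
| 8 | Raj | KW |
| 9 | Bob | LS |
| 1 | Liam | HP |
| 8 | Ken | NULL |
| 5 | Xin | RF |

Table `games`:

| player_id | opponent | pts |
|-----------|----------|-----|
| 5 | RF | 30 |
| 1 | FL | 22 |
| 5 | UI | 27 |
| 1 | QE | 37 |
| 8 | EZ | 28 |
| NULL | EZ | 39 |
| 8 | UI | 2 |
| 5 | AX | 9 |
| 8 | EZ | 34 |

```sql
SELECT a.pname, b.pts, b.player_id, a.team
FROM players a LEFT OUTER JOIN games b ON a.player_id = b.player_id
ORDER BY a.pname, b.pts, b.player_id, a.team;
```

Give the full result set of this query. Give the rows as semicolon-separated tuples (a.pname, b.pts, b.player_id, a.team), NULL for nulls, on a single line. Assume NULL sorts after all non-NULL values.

(Bob, NULL, NULL, LS); (Frank, 9, 5, JV); (Frank, 27, 5, JV); (Frank, 30, 5, JV); (Ken, 2, 8, NULL); (Ken, 28, 8, NULL); (Ken, 34, 8, NULL); (Liam, 22, 1, HP); (Liam, 37, 1, HP); (Liam, NULL, NULL, MT); (Nora, NULL, NULL, NULL); (Raj, 2, 8, KW); (Raj, 28, 8, KW); (Raj, 34, 8, KW); (Xin, 9, 5, RF); (Xin, 27, 5, RF); (Xin, 30, 5, RF)

LEFT JOIN keeps every row from `players`; unmatched rows get NULL for `games`'s columns.
Matching on a.player_id = b.player_id. A NULL in a compared column never satisfies the condition.
Matched pairs: 14; unmatched a rows kept: 3.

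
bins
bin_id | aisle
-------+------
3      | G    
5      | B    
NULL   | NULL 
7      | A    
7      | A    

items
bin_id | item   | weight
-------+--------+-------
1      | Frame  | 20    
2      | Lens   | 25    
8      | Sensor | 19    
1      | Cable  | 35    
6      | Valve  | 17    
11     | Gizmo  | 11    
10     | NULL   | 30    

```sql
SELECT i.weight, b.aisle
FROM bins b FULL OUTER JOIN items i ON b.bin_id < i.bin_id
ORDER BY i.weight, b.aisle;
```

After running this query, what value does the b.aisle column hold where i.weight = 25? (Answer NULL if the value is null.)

FULL OUTER JOIN keeps every row from both sides; unmatched rows get NULL for the other side's columns.
Matching on b.bin_id < i.bin_id. A NULL in a compared column never satisfies the condition.
Matched pairs: 14; unmatched b rows kept: 1; unmatched i rows kept: 3.

NULL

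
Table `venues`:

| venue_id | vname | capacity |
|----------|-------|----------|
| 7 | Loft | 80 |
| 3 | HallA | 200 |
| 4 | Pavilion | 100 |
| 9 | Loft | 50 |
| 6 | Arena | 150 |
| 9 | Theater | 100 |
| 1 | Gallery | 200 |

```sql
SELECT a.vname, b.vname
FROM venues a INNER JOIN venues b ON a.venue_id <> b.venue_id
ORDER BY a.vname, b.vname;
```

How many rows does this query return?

40

INNER JOIN keeps only pairs where the ON condition holds.
Matching on a.venue_id <> b.venue_id.
Matched pairs: 40.
Total: 40 rows.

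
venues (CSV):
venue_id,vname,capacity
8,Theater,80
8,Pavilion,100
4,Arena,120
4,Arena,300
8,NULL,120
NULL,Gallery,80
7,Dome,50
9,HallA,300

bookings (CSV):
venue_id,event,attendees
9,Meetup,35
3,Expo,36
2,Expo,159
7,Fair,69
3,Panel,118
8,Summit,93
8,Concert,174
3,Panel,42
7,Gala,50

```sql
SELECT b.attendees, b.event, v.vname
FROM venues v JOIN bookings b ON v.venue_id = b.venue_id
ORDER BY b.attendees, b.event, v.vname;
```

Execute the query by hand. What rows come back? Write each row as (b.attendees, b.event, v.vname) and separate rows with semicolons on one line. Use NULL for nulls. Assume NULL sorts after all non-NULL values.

(35, Meetup, HallA); (50, Gala, Dome); (69, Fair, Dome); (93, Summit, Pavilion); (93, Summit, Theater); (93, Summit, NULL); (174, Concert, Pavilion); (174, Concert, Theater); (174, Concert, NULL)

INNER JOIN keeps only pairs where the ON condition holds.
Matching on v.venue_id = b.venue_id. A NULL in a compared column never satisfies the condition.
Matched pairs: 9.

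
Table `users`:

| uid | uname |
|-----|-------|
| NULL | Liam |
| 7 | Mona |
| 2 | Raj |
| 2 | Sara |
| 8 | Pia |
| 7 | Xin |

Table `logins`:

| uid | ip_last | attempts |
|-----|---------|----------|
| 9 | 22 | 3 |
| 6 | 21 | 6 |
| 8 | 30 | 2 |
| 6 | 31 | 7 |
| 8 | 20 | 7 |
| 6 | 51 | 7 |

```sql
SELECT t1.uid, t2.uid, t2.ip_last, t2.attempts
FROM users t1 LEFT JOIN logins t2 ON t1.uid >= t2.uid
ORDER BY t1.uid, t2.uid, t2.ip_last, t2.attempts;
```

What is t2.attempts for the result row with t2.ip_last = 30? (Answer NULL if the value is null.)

2

LEFT JOIN keeps every row from `users`; unmatched rows get NULL for `logins`'s columns.
Matching on t1.uid >= t2.uid. A NULL in a compared column never satisfies the condition.
Matched pairs: 11; unmatched t1 rows kept: 3.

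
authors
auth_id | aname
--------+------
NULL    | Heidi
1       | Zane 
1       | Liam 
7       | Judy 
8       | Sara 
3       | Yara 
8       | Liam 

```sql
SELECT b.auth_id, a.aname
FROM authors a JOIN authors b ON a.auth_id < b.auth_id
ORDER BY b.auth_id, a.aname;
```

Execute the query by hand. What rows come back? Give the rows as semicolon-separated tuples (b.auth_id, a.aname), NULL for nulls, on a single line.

(3, Liam); (3, Zane); (7, Liam); (7, Yara); (7, Zane); (8, Judy); (8, Judy); (8, Liam); (8, Liam); (8, Yara); (8, Yara); (8, Zane); (8, Zane)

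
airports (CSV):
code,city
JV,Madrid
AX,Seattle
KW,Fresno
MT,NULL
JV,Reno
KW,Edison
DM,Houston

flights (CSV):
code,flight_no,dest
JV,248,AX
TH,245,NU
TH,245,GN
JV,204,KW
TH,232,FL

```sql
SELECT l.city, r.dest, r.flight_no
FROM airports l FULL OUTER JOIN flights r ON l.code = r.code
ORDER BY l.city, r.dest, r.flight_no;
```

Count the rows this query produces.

12

FULL OUTER JOIN keeps every row from both sides; unmatched rows get NULL for the other side's columns.
Matching on l.code = r.code.
- l (code=JV) pairs with 2 row(s) of r.
- l (code=AX) has no partner → padded with NULL.
- l (code=KW) has no partner → padded with NULL.
- l (code=MT) has no partner → padded with NULL.
- l (code=JV) pairs with 2 row(s) of r.
- l (code=KW) has no partner → padded with NULL.
- l (code=DM) has no partner → padded with NULL.
- plus 3 unmatched r row(s), each kept with NULL l columns.
Total: 4 matched + 8 padded = 12 rows.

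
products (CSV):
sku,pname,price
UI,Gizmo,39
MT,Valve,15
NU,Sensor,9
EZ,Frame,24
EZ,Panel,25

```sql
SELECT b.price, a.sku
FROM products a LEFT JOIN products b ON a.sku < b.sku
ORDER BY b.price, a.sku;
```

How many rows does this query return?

LEFT JOIN keeps every row from `products a`; unmatched rows get NULL for `products b`'s columns.
Matching on a.sku < b.sku.
Matched pairs: 9; unmatched a rows kept: 1.
Total: 9 matched + 1 padded = 10 rows.

10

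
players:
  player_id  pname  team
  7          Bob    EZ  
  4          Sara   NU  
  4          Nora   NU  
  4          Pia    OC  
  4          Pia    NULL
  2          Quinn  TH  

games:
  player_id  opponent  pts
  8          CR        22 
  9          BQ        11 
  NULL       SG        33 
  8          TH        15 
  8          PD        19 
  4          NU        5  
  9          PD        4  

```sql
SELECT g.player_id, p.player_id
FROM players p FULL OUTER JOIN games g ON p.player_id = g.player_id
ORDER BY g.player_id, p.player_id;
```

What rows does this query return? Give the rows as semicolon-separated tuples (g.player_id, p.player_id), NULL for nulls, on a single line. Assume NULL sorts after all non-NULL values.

(4, 4); (4, 4); (4, 4); (4, 4); (8, NULL); (8, NULL); (8, NULL); (9, NULL); (9, NULL); (NULL, 2); (NULL, 7); (NULL, NULL)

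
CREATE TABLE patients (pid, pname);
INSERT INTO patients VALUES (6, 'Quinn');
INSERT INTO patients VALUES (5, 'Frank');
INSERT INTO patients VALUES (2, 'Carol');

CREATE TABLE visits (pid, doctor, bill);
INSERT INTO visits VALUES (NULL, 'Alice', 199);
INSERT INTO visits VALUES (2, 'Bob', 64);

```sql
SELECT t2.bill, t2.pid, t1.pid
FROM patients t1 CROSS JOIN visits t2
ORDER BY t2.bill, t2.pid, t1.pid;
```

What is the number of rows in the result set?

6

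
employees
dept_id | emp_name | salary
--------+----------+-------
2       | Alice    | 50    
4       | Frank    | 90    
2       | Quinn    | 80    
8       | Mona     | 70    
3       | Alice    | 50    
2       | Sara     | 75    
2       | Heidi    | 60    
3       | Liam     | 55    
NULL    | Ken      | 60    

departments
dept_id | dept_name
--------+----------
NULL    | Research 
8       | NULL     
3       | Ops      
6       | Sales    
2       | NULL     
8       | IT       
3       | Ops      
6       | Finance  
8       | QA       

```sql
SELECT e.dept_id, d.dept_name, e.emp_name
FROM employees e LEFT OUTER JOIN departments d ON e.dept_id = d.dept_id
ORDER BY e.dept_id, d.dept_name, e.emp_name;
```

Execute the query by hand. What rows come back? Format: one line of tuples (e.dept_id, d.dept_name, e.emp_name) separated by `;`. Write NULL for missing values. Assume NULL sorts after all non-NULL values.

(2, NULL, Alice); (2, NULL, Heidi); (2, NULL, Quinn); (2, NULL, Sara); (3, Ops, Alice); (3, Ops, Alice); (3, Ops, Liam); (3, Ops, Liam); (4, NULL, Frank); (8, IT, Mona); (8, QA, Mona); (8, NULL, Mona); (NULL, NULL, Ken)

LEFT JOIN keeps every row from `employees`; unmatched rows get NULL for `departments`'s columns.
Matching on e.dept_id = d.dept_id. A NULL in a compared column never satisfies the condition.
- e row (dept_id=2): matches 1 d row(s) → 1 output row(s).
- e row (dept_id=4): no match → kept, d columns NULL.
- e row (dept_id=2): matches 1 d row(s) → 1 output row(s).
- e row (dept_id=8): matches 3 d row(s) → 3 output row(s).
- e row (dept_id=3): matches 2 d row(s) → 2 output row(s).
- e row (dept_id=2): matches 1 d row(s) → 1 output row(s).
- e row (dept_id=2): matches 1 d row(s) → 1 output row(s).
- e row (dept_id=3): matches 2 d row(s) → 2 output row(s).
- e row (dept_id=NULL): no match → kept, d columns NULL.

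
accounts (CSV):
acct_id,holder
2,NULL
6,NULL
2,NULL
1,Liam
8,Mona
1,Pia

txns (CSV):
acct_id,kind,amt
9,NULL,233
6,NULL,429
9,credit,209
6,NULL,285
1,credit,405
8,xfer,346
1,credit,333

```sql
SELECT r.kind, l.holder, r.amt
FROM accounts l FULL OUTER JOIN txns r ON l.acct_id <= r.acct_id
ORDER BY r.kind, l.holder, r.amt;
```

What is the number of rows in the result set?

32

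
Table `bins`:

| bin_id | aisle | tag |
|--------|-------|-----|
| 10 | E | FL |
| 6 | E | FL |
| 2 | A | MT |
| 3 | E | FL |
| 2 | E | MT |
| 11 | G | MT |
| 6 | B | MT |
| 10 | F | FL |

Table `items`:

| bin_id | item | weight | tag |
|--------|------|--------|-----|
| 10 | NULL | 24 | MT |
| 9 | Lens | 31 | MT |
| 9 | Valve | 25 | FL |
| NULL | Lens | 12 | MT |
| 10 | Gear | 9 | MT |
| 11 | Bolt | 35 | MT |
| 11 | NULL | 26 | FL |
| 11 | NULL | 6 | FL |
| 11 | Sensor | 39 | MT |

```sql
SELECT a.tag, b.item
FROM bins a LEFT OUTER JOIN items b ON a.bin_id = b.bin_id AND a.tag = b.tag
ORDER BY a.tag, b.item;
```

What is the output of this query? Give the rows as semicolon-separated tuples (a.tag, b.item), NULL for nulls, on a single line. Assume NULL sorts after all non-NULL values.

(FL, NULL); (FL, NULL); (FL, NULL); (FL, NULL); (MT, Bolt); (MT, Sensor); (MT, NULL); (MT, NULL); (MT, NULL)

LEFT JOIN keeps every row from `bins`; unmatched rows get NULL for `items`'s columns.
Matching on a.bin_id = b.bin_id AND a.tag = b.tag. A NULL in a compared column never satisfies the condition.
Matched pairs: 2; unmatched a rows kept: 7.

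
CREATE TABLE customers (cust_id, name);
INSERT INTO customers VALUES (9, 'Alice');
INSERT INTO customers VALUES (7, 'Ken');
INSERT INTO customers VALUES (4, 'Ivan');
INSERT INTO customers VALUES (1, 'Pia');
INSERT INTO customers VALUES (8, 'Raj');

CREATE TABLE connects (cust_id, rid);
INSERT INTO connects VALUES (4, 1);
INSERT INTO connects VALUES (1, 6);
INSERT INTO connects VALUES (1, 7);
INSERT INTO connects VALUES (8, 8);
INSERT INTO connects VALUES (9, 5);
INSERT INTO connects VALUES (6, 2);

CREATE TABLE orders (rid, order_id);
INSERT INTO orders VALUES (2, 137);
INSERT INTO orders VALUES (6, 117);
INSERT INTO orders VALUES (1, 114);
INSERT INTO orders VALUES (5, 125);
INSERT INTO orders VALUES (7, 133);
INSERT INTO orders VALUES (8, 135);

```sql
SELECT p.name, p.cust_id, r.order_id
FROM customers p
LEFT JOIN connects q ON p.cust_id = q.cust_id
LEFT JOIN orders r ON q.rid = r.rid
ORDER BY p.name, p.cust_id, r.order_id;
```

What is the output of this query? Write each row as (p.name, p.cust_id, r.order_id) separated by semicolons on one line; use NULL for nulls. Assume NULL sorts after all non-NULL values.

Step 1 — p LEFT JOIN q on cust_id → 6 row(s).
Then LEFT JOIN `orders r` on rid: each of those 6 rows is kept; rows whose q.rid has no match in r get NULL for r's columns.

(Alice, 9, 125); (Ivan, 4, 114); (Ken, 7, NULL); (Pia, 1, 117); (Pia, 1, 133); (Raj, 8, 135)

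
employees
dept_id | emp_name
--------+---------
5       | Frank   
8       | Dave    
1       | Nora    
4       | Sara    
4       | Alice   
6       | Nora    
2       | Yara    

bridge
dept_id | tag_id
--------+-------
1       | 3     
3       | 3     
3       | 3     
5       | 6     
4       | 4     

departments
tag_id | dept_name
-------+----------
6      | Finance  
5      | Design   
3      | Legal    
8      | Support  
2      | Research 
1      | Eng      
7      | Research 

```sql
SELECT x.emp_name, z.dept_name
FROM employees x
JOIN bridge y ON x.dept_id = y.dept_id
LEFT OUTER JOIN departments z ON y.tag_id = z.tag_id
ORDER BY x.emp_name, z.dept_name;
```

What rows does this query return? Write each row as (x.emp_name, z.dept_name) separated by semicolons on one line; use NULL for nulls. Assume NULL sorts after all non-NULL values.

(Alice, NULL); (Frank, Finance); (Nora, Legal); (Sara, NULL)

Joins associate left-to-right: employees INNER JOIN bridge on dept_id gives 4 intermediate row(s).
Then LEFT JOIN `departments z` on tag_id: each of those 4 rows is kept; rows whose y.tag_id has no match in z get NULL for z's columns.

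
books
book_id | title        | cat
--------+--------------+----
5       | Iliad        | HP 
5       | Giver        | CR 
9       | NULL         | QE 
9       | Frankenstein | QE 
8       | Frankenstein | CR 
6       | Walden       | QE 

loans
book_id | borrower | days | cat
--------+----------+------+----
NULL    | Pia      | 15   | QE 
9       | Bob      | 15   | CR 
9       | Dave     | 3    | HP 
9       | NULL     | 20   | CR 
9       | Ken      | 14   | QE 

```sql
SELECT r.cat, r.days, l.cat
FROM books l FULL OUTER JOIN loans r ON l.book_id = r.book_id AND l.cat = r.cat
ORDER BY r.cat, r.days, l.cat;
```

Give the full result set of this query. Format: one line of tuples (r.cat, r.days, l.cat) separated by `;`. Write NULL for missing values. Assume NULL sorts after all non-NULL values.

(CR, 15, NULL); (CR, 20, NULL); (HP, 3, NULL); (QE, 14, QE); (QE, 14, QE); (QE, 15, NULL); (NULL, NULL, CR); (NULL, NULL, CR); (NULL, NULL, HP); (NULL, NULL, QE)

FULL OUTER JOIN keeps every row from both sides; unmatched rows get NULL for the other side's columns.
Matching on l.book_id = r.book_id AND l.cat = r.cat. A NULL in a compared column never satisfies the condition.
- l (book_id=5, cat=HP) has no partner → padded with NULL.
- l (book_id=5, cat=CR) has no partner → padded with NULL.
- l (book_id=9, cat=QE) pairs with 1 row(s) of r.
- l (book_id=9, cat=QE) pairs with 1 row(s) of r.
- l (book_id=8, cat=CR) has no partner → padded with NULL.
- l (book_id=6, cat=QE) has no partner → padded with NULL.
- plus 4 unmatched r row(s), each kept with NULL l columns.
After projecting and ordering:
r.cat | r.days | l.cat
CR | 15 | NULL
CR | 20 | NULL
HP | 3 | NULL
QE | 14 | QE
QE | 14 | QE
QE | 15 | NULL
NULL | NULL | CR
NULL | NULL | CR
NULL | NULL | HP
NULL | NULL | QE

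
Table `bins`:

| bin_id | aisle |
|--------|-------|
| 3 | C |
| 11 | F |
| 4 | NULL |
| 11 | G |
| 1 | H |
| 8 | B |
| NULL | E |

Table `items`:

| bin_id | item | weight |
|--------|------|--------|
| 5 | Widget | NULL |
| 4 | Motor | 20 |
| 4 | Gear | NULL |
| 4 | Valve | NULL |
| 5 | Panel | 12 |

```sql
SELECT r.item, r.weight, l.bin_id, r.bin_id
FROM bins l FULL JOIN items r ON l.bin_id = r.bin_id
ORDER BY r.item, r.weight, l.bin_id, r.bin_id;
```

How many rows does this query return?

FULL OUTER JOIN keeps every row from both sides; unmatched rows get NULL for the other side's columns.
Matching on l.bin_id = r.bin_id. A NULL in a compared column never satisfies the condition.
- l row (bin_id=3): no match → kept, r columns NULL.
- l row (bin_id=11): no match → kept, r columns NULL.
- l row (bin_id=4): matches 3 r row(s) → 3 output row(s).
- l row (bin_id=11): no match → kept, r columns NULL.
- l row (bin_id=1): no match → kept, r columns NULL.
- l row (bin_id=8): no match → kept, r columns NULL.
- l row (bin_id=NULL): no match → kept, r columns NULL.
- plus 2 unmatched r row(s), each kept with NULL l columns.
Total: 3 matched + 8 padded = 11 rows.

11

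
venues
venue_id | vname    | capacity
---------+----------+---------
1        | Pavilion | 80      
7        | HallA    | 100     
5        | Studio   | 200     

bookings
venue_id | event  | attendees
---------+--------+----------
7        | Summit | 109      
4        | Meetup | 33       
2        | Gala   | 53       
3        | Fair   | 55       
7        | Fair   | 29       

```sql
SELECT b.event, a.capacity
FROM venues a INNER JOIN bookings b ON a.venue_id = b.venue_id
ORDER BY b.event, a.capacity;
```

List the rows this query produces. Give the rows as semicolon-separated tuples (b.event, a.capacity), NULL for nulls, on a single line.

INNER JOIN keeps only pairs where the ON condition holds.
Matching on a.venue_id = b.venue_id.
- a[0] venue_id=1 → no match; dropped.
- a[1] venue_id=7 → 2 match(es) in b → 2 row(s).
- a[2] venue_id=5 → no match; dropped.
After projecting and ordering:
b.event | a.capacity
Fair | 100
Summit | 100

(Fair, 100); (Summit, 100)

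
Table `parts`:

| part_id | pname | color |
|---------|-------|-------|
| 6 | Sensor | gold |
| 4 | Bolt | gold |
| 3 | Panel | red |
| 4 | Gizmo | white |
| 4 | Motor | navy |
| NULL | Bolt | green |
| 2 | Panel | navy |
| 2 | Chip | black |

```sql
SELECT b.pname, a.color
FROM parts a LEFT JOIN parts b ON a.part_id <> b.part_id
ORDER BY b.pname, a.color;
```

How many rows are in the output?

35

LEFT JOIN keeps every row from `parts a`; unmatched rows get NULL for `parts b`'s columns.
Matching on a.part_id <> b.part_id. A NULL in a compared column never satisfies the condition.
- part_id=6: 6 matching b row(s), so 6 row(s) emitted.
- part_id=4: 4 matching b row(s), so 4 row(s) emitted.
- part_id=3: 6 matching b row(s), so 6 row(s) emitted.
- part_id=4: 4 matching b row(s), so 4 row(s) emitted.
- part_id=4: 4 matching b row(s), so 4 row(s) emitted.
- part_id=NULL: no b row matches, row kept with b columns NULL.
- part_id=2: 5 matching b row(s), so 5 row(s) emitted.
- part_id=2: 5 matching b row(s), so 5 row(s) emitted.
Total: 34 matched + 1 padded = 35 rows.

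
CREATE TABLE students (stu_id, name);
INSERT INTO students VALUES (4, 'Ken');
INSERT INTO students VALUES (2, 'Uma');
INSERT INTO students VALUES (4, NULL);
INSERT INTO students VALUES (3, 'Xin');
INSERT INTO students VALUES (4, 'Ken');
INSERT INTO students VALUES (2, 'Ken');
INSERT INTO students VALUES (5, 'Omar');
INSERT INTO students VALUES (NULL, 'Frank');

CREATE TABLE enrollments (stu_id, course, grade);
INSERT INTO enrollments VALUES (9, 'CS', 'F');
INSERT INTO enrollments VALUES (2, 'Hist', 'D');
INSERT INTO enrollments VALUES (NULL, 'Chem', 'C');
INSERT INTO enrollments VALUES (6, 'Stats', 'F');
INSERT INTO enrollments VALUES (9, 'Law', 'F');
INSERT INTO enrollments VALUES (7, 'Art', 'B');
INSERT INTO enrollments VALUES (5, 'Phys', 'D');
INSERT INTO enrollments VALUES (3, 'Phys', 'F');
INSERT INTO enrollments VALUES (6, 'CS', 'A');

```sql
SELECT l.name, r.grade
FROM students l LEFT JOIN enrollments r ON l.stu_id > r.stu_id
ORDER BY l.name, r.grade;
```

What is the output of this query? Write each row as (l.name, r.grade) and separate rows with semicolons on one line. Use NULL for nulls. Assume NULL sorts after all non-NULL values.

(Frank, NULL); (Ken, D); (Ken, D); (Ken, F); (Ken, F); (Ken, NULL); (Omar, D); (Omar, F); (Uma, NULL); (Xin, D); (NULL, D); (NULL, F)

LEFT JOIN keeps every row from `students`; unmatched rows get NULL for `enrollments`'s columns.
Matching on l.stu_id > r.stu_id. A NULL in a compared column never satisfies the condition.
- l[0] stu_id=4 → 2 match(es) in r → 2 row(s).
- l[1] stu_id=2 → no match; kept with NULLs on the r side.
- l[2] stu_id=4 → 2 match(es) in r → 2 row(s).
- l[3] stu_id=3 → 1 match(es) in r → 1 row(s).
- l[4] stu_id=4 → 2 match(es) in r → 2 row(s).
- l[5] stu_id=2 → no match; kept with NULLs on the r side.
- l[6] stu_id=5 → 2 match(es) in r → 2 row(s).
- l[7] stu_id=NULL → no match; kept with NULLs on the r side.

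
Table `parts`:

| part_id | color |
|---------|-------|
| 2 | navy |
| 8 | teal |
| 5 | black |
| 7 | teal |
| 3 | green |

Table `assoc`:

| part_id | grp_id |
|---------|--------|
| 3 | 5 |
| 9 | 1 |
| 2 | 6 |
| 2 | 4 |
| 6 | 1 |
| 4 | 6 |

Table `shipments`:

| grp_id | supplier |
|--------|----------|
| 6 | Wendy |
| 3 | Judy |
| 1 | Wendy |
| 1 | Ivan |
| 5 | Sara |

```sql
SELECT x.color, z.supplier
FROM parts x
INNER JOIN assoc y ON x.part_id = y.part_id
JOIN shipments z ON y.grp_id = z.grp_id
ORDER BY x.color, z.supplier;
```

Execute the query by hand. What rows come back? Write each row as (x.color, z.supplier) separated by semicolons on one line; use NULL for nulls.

Evaluate left to right. First `parts x INNER JOIN assoc y` on part_id: 3 row(s).
Then INNER JOIN `shipments z` on grp_id: keep only rows whose y.grp_id appears in z.

(green, Sara); (navy, Wendy)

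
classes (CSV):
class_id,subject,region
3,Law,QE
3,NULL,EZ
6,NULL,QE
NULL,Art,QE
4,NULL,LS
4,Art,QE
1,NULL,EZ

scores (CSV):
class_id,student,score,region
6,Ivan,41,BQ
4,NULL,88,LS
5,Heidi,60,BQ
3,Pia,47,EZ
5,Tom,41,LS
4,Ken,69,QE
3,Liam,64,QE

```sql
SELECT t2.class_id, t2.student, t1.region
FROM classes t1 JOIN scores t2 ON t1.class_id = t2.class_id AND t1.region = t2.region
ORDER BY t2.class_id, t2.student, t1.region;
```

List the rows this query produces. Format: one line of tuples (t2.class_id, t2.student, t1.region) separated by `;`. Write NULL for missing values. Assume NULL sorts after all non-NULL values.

INNER JOIN keeps only pairs where the ON condition holds.
Matching on t1.class_id = t2.class_id AND t1.region = t2.region. A NULL in a compared column never satisfies the condition.
- t1 row (class_id=3, region=QE): matches 1 t2 row(s) → 1 output row(s).
- t1 row (class_id=3, region=EZ): matches 1 t2 row(s) → 1 output row(s).
- t1 row (class_id=6, region=QE): no match → dropped.
- t1 row (class_id=NULL, region=QE): no match → dropped.
- t1 row (class_id=4, region=LS): matches 1 t2 row(s) → 1 output row(s).
- t1 row (class_id=4, region=QE): matches 1 t2 row(s) → 1 output row(s).
- t1 row (class_id=1, region=EZ): no match → dropped.
After projecting and ordering:
t2.class_id | t2.student | t1.region
3 | Liam | QE
3 | Pia | EZ
4 | Ken | QE
4 | NULL | LS

(3, Liam, QE); (3, Pia, EZ); (4, Ken, QE); (4, NULL, LS)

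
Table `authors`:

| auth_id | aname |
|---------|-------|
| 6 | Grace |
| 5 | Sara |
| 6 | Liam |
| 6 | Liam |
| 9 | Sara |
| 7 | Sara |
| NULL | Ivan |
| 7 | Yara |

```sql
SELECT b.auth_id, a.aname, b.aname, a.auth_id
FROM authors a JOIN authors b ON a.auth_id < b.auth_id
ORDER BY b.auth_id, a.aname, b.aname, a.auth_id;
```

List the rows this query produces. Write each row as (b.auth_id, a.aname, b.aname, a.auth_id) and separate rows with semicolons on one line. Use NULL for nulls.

INNER JOIN keeps only pairs where the ON condition holds.
Matching on a.auth_id < b.auth_id. A NULL in a compared column never satisfies the condition.
Matched pairs: 17.

(6, Sara, Grace, 5); (6, Sara, Liam, 5); (6, Sara, Liam, 5); (7, Grace, Sara, 6); (7, Grace, Yara, 6); (7, Liam, Sara, 6); (7, Liam, Sara, 6); (7, Liam, Yara, 6); (7, Liam, Yara, 6); (7, Sara, Sara, 5); (7, Sara, Yara, 5); (9, Grace, Sara, 6); (9, Liam, Sara, 6); (9, Liam, Sara, 6); (9, Sara, Sara, 5); (9, Sara, Sara, 7); (9, Yara, Sara, 7)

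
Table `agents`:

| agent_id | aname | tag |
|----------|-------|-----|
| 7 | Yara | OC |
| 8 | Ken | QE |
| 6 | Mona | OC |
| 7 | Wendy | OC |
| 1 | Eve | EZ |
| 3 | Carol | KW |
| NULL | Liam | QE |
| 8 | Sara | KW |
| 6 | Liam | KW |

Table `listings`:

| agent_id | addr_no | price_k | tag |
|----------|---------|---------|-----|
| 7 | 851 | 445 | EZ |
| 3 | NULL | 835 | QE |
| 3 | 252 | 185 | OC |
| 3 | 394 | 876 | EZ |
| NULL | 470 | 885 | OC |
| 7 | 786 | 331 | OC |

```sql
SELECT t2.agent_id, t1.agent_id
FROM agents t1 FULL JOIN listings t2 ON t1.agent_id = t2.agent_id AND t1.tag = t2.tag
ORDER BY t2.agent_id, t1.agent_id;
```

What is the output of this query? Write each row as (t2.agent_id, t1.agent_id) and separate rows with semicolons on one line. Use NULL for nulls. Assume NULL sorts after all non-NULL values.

FULL OUTER JOIN keeps every row from both sides; unmatched rows get NULL for the other side's columns.
Matching on t1.agent_id = t2.agent_id AND t1.tag = t2.tag. A NULL in a compared column never satisfies the condition.
Matched pairs: 2; unmatched t1 rows kept: 7; unmatched t2 rows kept: 5.

(3, NULL); (3, NULL); (3, NULL); (7, 7); (7, 7); (7, NULL); (NULL, 1); (NULL, 3); (NULL, 6); (NULL, 6); (NULL, 8); (NULL, 8); (NULL, NULL); (NULL, NULL)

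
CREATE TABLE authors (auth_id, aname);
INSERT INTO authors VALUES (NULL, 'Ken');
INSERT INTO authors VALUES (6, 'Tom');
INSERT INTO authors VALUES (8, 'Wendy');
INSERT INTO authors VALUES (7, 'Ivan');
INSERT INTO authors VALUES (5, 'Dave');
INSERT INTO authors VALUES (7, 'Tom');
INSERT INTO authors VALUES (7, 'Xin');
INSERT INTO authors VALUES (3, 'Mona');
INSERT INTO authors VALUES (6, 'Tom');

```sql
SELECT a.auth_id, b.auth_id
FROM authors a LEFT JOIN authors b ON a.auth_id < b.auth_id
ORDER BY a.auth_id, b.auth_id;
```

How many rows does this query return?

LEFT JOIN keeps every row from `authors a`; unmatched rows get NULL for `authors b`'s columns.
Matching on a.auth_id < b.auth_id. A NULL in a compared column never satisfies the condition.
- a (auth_id=NULL) has no partner → padded with NULL.
- a (auth_id=6) pairs with 4 row(s) of b.
- a (auth_id=8) has no partner → padded with NULL.
- a (auth_id=7) pairs with 1 row(s) of b.
- a (auth_id=5) pairs with 6 row(s) of b.
- a (auth_id=7) pairs with 1 row(s) of b.
- a (auth_id=7) pairs with 1 row(s) of b.
- a (auth_id=3) pairs with 7 row(s) of b.
- a (auth_id=6) pairs with 4 row(s) of b.
Total: 24 matched + 2 padded = 26 rows.

26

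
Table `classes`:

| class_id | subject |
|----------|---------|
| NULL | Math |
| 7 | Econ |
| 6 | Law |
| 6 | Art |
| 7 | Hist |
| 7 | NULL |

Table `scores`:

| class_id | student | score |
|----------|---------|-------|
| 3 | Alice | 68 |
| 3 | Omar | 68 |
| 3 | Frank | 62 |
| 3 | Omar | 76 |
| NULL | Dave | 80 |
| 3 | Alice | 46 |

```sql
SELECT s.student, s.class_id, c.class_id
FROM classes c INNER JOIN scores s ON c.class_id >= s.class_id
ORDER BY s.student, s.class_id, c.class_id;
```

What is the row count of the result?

25

INNER JOIN keeps only pairs where the ON condition holds.
Matching on c.class_id >= s.class_id. A NULL in a compared column never satisfies the condition.
Matched pairs: 25.
Total: 25 rows.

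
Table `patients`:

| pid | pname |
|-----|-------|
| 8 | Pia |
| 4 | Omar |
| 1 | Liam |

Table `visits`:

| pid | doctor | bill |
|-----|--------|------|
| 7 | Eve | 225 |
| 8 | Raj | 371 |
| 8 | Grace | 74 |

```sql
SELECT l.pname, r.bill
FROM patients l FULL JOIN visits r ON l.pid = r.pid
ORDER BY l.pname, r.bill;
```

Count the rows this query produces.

FULL OUTER JOIN keeps every row from both sides; unmatched rows get NULL for the other side's columns.
Matching on l.pid = r.pid.
- pid=8: 2 matching r row(s), so 2 row(s) emitted.
- pid=4: no r row matches, row kept with r columns NULL.
- pid=1: no r row matches, row kept with r columns NULL.
- 1 row(s) from r found no l partner → padded with NULL.
Total: 2 matched + 3 padded = 5 rows.

5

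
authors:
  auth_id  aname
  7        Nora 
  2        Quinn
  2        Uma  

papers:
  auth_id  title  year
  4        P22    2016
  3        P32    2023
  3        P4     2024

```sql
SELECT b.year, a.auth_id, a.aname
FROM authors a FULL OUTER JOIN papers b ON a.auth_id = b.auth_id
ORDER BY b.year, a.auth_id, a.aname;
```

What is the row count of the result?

6

FULL OUTER JOIN keeps every row from both sides; unmatched rows get NULL for the other side's columns.
Matching on a.auth_id = b.auth_id.
- a row (auth_id=7): no match → kept, b columns NULL.
- a row (auth_id=2): no match → kept, b columns NULL.
- a row (auth_id=2): no match → kept, b columns NULL.
- plus 3 unmatched b row(s), each kept with NULL a columns.
Total: 0 matched + 6 padded = 6 rows.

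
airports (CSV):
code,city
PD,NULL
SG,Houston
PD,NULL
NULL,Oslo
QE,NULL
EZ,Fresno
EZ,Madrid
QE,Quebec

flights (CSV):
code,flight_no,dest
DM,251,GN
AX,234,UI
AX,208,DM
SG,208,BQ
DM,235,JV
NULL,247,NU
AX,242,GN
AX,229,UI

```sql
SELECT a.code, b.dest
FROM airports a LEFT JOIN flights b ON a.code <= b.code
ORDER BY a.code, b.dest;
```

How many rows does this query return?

LEFT JOIN keeps every row from `airports`; unmatched rows get NULL for `flights`'s columns.
Matching on a.code <= b.code. A NULL in a compared column never satisfies the condition.
- a (code=PD) pairs with 1 row(s) of b.
- a (code=SG) pairs with 1 row(s) of b.
- a (code=PD) pairs with 1 row(s) of b.
- a (code=NULL) has no partner → padded with NULL.
- a (code=QE) pairs with 1 row(s) of b.
- a (code=EZ) pairs with 1 row(s) of b.
- a (code=EZ) pairs with 1 row(s) of b.
- a (code=QE) pairs with 1 row(s) of b.
Total: 7 matched + 1 padded = 8 rows.

8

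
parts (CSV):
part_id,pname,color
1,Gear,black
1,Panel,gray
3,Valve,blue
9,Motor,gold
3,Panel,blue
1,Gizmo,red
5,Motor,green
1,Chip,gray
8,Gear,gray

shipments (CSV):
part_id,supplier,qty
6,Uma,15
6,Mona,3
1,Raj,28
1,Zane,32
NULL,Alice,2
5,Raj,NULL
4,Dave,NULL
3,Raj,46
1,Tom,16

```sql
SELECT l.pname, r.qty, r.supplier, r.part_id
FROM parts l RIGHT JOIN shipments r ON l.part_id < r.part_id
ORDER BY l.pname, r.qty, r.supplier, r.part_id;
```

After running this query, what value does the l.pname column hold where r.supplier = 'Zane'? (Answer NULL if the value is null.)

NULL

RIGHT JOIN keeps every row from `shipments`; unmatched rows get NULL for `parts`'s columns.
Matching on l.part_id < r.part_id. A NULL in a compared column never satisfies the condition.
- l (part_id=1) pairs with 5 row(s) of r.
- l (part_id=1) pairs with 5 row(s) of r.
- l (part_id=3) pairs with 4 row(s) of r.
- l (part_id=9) has no partner in r.
- l (part_id=3) pairs with 4 row(s) of r.
- l (part_id=1) pairs with 5 row(s) of r.
- l (part_id=5) pairs with 2 row(s) of r.
- l (part_id=1) pairs with 5 row(s) of r.
- l (part_id=8) has no partner in r.
- plus 4 unmatched r row(s), each kept with NULL l columns.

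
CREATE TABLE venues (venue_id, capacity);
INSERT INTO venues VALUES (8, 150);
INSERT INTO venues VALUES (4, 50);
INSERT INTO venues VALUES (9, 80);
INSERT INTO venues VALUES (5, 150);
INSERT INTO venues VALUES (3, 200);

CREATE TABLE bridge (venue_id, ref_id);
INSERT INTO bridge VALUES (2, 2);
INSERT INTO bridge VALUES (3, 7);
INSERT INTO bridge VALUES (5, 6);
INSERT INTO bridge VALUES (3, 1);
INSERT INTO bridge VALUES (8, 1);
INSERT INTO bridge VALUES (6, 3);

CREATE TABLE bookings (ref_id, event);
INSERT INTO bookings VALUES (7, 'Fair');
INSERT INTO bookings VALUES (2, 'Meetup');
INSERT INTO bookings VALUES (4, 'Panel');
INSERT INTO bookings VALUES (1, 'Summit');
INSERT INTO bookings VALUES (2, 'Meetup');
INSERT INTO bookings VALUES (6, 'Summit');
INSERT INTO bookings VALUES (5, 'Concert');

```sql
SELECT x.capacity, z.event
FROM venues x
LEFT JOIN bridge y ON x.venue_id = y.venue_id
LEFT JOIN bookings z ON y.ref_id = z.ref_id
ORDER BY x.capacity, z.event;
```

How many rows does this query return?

Step 1 — x LEFT JOIN y on venue_id → 6 row(s).
Then LEFT JOIN `bookings z` on ref_id: each of those 6 rows is kept; rows whose y.ref_id has no match in z get NULL for z's columns.
Result: 6 row(s).

6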